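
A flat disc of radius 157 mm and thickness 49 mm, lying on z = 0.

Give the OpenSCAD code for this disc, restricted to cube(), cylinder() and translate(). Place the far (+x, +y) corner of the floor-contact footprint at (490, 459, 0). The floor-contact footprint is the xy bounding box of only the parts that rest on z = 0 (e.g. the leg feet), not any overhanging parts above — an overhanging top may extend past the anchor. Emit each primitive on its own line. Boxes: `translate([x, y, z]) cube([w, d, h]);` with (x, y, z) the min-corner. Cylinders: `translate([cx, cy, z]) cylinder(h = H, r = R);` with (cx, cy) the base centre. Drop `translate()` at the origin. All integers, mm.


translate([333, 302, 0]) cylinder(h = 49, r = 157);


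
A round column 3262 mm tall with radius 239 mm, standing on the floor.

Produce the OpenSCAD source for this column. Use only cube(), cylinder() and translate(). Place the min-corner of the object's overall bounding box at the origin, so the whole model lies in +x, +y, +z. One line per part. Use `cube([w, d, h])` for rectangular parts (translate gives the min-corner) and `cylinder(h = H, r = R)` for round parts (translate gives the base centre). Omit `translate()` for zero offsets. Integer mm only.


translate([239, 239, 0]) cylinder(h = 3262, r = 239);


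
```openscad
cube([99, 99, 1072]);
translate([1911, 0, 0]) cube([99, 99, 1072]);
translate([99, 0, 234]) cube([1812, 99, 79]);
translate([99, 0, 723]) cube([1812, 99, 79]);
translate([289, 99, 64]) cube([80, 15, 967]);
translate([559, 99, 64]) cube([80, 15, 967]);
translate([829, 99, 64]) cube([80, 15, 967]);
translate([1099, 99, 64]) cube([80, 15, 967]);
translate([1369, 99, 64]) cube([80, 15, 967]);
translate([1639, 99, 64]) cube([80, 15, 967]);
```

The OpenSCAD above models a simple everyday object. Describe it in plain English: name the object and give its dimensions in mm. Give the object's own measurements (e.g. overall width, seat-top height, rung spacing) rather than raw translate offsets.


A fence section. Two 99×99 mm posts, 1072 mm tall, stand on the floor with a clear span of 1812 mm between their inner faces. Two horizontal rails of 99×79 mm section span the gap between the posts with their undersides at z = 234 mm and z = 723 mm, flush with the posts' −y face. 6 pickets, each 80 mm wide, 15 mm thick and 967 mm tall, are fixed to the +y face of the rails with their bottoms at z = 64 mm, spaced across the span with a 190 mm gap after the −x post and between neighbouring pickets, with 192 mm left before the +x post.


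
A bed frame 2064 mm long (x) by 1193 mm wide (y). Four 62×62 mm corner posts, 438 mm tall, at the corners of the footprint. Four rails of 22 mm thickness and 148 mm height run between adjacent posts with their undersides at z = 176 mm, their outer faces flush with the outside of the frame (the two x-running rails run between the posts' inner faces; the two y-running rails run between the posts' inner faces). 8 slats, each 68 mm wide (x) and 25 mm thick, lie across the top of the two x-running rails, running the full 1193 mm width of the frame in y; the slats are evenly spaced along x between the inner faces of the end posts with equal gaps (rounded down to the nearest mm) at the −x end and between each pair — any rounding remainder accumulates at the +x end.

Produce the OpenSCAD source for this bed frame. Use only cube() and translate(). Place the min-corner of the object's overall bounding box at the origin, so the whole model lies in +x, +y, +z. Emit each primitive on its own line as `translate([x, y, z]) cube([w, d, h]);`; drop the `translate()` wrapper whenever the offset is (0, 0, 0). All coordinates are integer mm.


cube([62, 62, 438]);
translate([0, 1131, 0]) cube([62, 62, 438]);
translate([2002, 0, 0]) cube([62, 62, 438]);
translate([2002, 1131, 0]) cube([62, 62, 438]);
translate([62, 0, 176]) cube([1940, 22, 148]);
translate([62, 1171, 176]) cube([1940, 22, 148]);
translate([0, 62, 176]) cube([22, 1069, 148]);
translate([2042, 62, 176]) cube([22, 1069, 148]);
translate([217, 0, 324]) cube([68, 1193, 25]);
translate([440, 0, 324]) cube([68, 1193, 25]);
translate([663, 0, 324]) cube([68, 1193, 25]);
translate([886, 0, 324]) cube([68, 1193, 25]);
translate([1109, 0, 324]) cube([68, 1193, 25]);
translate([1332, 0, 324]) cube([68, 1193, 25]);
translate([1555, 0, 324]) cube([68, 1193, 25]);
translate([1778, 0, 324]) cube([68, 1193, 25]);


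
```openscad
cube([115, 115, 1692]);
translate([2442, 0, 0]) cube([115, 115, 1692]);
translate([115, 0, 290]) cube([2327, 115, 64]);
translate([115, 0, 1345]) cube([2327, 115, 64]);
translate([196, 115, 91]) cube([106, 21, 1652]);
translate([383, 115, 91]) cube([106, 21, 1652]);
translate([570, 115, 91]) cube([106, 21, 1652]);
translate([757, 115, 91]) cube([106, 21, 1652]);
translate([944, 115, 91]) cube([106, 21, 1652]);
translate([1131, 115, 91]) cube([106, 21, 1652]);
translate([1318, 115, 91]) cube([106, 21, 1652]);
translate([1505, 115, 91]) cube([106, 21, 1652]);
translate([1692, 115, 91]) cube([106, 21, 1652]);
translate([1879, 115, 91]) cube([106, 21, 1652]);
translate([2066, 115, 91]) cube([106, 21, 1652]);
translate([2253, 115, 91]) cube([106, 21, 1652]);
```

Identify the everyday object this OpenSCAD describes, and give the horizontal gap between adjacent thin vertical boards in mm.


A fence section. The picket gap is 81 mm.

Two posts, two rails, 12 pickets — a fence section. Span 2327 mm holds 12 pickets of 106 mm with 13 equal gaps: ⌊(2327 − 12·106) / 13⌋ = 81 mm.


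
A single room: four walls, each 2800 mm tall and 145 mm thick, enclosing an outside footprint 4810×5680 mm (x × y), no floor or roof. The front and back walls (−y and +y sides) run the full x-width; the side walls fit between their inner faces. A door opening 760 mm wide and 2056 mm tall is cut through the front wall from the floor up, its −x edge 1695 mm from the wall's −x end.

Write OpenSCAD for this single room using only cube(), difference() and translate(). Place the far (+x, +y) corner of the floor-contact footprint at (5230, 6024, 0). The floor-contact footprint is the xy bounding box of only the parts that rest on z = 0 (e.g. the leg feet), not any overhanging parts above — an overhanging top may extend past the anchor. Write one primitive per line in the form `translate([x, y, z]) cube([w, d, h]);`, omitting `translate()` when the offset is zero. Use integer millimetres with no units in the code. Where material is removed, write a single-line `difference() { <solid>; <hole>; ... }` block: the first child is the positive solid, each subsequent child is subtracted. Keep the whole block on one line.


difference() { translate([420, 344, 0]) cube([4810, 145, 2800]); translate([2115, 344, 0]) cube([760, 145, 2056]); }
translate([420, 5879, 0]) cube([4810, 145, 2800]);
translate([420, 489, 0]) cube([145, 5390, 2800]);
translate([5085, 489, 0]) cube([145, 5390, 2800]);


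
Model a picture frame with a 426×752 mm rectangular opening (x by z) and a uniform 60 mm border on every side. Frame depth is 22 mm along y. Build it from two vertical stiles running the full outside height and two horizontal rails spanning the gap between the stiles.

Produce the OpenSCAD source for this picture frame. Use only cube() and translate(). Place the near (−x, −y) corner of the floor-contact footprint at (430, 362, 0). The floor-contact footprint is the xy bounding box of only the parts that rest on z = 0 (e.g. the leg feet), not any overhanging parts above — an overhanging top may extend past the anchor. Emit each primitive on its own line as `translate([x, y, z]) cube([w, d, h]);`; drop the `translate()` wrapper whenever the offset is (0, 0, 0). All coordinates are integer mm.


translate([430, 362, 0]) cube([60, 22, 872]);
translate([916, 362, 0]) cube([60, 22, 872]);
translate([490, 362, 0]) cube([426, 22, 60]);
translate([490, 362, 812]) cube([426, 22, 60]);


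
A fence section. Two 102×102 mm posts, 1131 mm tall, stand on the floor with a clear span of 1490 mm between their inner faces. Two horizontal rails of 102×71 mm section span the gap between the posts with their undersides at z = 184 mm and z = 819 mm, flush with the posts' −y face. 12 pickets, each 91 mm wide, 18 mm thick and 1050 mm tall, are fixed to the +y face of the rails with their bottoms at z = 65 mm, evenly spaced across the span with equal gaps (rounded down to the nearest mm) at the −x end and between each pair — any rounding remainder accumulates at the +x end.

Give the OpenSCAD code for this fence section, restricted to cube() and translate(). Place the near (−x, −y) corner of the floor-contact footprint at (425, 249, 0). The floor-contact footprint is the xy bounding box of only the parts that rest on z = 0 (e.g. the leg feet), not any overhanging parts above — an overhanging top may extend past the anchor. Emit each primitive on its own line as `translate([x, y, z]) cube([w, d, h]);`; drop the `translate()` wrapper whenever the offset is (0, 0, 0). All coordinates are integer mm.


translate([425, 249, 0]) cube([102, 102, 1131]);
translate([2017, 249, 0]) cube([102, 102, 1131]);
translate([527, 249, 184]) cube([1490, 102, 71]);
translate([527, 249, 819]) cube([1490, 102, 71]);
translate([557, 351, 65]) cube([91, 18, 1050]);
translate([678, 351, 65]) cube([91, 18, 1050]);
translate([799, 351, 65]) cube([91, 18, 1050]);
translate([920, 351, 65]) cube([91, 18, 1050]);
translate([1041, 351, 65]) cube([91, 18, 1050]);
translate([1162, 351, 65]) cube([91, 18, 1050]);
translate([1283, 351, 65]) cube([91, 18, 1050]);
translate([1404, 351, 65]) cube([91, 18, 1050]);
translate([1525, 351, 65]) cube([91, 18, 1050]);
translate([1646, 351, 65]) cube([91, 18, 1050]);
translate([1767, 351, 65]) cube([91, 18, 1050]);
translate([1888, 351, 65]) cube([91, 18, 1050]);


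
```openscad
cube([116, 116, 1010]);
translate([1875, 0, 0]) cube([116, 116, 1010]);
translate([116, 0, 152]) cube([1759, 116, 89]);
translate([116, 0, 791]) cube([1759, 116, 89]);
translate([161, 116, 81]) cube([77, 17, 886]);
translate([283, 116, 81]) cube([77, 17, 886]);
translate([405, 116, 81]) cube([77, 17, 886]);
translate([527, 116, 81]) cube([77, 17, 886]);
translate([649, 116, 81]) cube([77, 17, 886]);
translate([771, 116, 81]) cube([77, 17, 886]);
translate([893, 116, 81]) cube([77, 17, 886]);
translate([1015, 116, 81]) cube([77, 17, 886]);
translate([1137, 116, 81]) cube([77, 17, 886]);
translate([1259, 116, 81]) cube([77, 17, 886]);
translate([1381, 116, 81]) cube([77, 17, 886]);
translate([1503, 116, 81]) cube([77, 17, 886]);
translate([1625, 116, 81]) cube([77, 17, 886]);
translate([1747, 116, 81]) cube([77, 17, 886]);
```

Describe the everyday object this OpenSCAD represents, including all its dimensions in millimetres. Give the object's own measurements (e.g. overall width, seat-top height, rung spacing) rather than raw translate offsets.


A fence section. Two 116×116 mm posts, 1010 mm tall, stand on the floor with a clear span of 1759 mm between their inner faces. Two horizontal rails of 116×89 mm section span the gap between the posts with their undersides at z = 152 mm and z = 791 mm, flush with the posts' −y face. 14 pickets, each 77 mm wide, 17 mm thick and 886 mm tall, are fixed to the +y face of the rails with their bottoms at z = 81 mm, spaced across the span with a 45 mm gap after the −x post and between neighbouring pickets, with 51 mm left before the +x post.


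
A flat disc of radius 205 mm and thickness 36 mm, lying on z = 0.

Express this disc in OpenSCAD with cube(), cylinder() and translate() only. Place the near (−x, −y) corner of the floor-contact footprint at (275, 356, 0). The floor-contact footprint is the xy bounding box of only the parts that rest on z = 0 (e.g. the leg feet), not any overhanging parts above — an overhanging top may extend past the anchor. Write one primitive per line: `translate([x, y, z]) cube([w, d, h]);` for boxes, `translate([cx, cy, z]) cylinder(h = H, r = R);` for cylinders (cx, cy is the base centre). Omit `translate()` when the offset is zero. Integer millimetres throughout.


translate([480, 561, 0]) cylinder(h = 36, r = 205);


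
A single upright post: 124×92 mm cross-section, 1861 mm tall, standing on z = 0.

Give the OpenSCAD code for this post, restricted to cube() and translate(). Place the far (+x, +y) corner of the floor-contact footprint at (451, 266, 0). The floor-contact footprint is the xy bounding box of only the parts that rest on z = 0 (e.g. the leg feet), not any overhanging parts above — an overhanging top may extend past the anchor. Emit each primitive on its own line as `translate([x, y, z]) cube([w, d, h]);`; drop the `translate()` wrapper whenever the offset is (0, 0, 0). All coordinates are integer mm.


translate([327, 174, 0]) cube([124, 92, 1861]);


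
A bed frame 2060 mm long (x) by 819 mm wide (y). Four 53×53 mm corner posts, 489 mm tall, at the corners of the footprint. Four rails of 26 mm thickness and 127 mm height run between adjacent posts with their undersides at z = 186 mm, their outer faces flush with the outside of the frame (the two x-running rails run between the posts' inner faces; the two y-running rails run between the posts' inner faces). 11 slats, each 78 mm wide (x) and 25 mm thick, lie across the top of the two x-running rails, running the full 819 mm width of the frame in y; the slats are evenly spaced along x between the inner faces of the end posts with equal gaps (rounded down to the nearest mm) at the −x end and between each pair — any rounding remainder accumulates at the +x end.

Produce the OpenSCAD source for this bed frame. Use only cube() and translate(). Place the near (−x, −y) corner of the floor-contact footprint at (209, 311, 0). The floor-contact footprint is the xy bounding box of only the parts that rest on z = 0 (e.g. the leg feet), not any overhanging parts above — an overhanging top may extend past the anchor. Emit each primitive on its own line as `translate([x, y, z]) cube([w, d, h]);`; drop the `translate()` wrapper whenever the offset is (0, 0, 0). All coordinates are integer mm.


// slat z = rail_z + rail_h = 186 + 127 = 313
// slat gap = ⌊(1954 − 11·78) / 12⌋ = 91
translate([209, 311, 0]) cube([53, 53, 489]);
translate([209, 1077, 0]) cube([53, 53, 489]);
translate([2216, 311, 0]) cube([53, 53, 489]);
translate([2216, 1077, 0]) cube([53, 53, 489]);
translate([262, 311, 186]) cube([1954, 26, 127]);
translate([262, 1104, 186]) cube([1954, 26, 127]);
translate([209, 364, 186]) cube([26, 713, 127]);
translate([2243, 364, 186]) cube([26, 713, 127]);
translate([353, 311, 313]) cube([78, 819, 25]);
translate([522, 311, 313]) cube([78, 819, 25]);
translate([691, 311, 313]) cube([78, 819, 25]);
translate([860, 311, 313]) cube([78, 819, 25]);
translate([1029, 311, 313]) cube([78, 819, 25]);
translate([1198, 311, 313]) cube([78, 819, 25]);
translate([1367, 311, 313]) cube([78, 819, 25]);
translate([1536, 311, 313]) cube([78, 819, 25]);
translate([1705, 311, 313]) cube([78, 819, 25]);
translate([1874, 311, 313]) cube([78, 819, 25]);
translate([2043, 311, 313]) cube([78, 819, 25]);


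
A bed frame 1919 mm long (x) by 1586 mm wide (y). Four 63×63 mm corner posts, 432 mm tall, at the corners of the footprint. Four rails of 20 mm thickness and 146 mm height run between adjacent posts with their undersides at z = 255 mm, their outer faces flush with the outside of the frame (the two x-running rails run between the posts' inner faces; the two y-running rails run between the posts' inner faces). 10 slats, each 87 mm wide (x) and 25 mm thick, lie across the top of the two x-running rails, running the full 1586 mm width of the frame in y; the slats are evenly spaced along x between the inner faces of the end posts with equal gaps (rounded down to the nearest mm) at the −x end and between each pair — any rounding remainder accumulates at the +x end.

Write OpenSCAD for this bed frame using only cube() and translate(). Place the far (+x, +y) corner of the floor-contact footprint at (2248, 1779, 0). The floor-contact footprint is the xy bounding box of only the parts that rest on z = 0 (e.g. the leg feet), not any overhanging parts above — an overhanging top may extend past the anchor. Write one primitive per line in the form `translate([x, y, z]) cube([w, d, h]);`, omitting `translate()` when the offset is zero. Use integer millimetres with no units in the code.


translate([329, 193, 0]) cube([63, 63, 432]);
translate([329, 1716, 0]) cube([63, 63, 432]);
translate([2185, 193, 0]) cube([63, 63, 432]);
translate([2185, 1716, 0]) cube([63, 63, 432]);
translate([392, 193, 255]) cube([1793, 20, 146]);
translate([392, 1759, 255]) cube([1793, 20, 146]);
translate([329, 256, 255]) cube([20, 1460, 146]);
translate([2228, 256, 255]) cube([20, 1460, 146]);
translate([475, 193, 401]) cube([87, 1586, 25]);
translate([645, 193, 401]) cube([87, 1586, 25]);
translate([815, 193, 401]) cube([87, 1586, 25]);
translate([985, 193, 401]) cube([87, 1586, 25]);
translate([1155, 193, 401]) cube([87, 1586, 25]);
translate([1325, 193, 401]) cube([87, 1586, 25]);
translate([1495, 193, 401]) cube([87, 1586, 25]);
translate([1665, 193, 401]) cube([87, 1586, 25]);
translate([1835, 193, 401]) cube([87, 1586, 25]);
translate([2005, 193, 401]) cube([87, 1586, 25]);


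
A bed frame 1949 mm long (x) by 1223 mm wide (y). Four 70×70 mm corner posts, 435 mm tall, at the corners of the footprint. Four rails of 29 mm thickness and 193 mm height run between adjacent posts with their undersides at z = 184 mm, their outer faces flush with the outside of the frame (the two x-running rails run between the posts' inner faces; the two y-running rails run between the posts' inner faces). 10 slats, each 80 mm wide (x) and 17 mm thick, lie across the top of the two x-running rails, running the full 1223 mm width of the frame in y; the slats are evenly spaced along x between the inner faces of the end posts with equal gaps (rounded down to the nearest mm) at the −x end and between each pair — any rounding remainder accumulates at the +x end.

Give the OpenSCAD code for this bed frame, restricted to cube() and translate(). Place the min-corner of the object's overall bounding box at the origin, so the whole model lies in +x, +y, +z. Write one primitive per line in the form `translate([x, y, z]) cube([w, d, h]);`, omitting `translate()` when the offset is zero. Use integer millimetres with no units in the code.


cube([70, 70, 435]);
translate([0, 1153, 0]) cube([70, 70, 435]);
translate([1879, 0, 0]) cube([70, 70, 435]);
translate([1879, 1153, 0]) cube([70, 70, 435]);
translate([70, 0, 184]) cube([1809, 29, 193]);
translate([70, 1194, 184]) cube([1809, 29, 193]);
translate([0, 70, 184]) cube([29, 1083, 193]);
translate([1920, 70, 184]) cube([29, 1083, 193]);
translate([161, 0, 377]) cube([80, 1223, 17]);
translate([332, 0, 377]) cube([80, 1223, 17]);
translate([503, 0, 377]) cube([80, 1223, 17]);
translate([674, 0, 377]) cube([80, 1223, 17]);
translate([845, 0, 377]) cube([80, 1223, 17]);
translate([1016, 0, 377]) cube([80, 1223, 17]);
translate([1187, 0, 377]) cube([80, 1223, 17]);
translate([1358, 0, 377]) cube([80, 1223, 17]);
translate([1529, 0, 377]) cube([80, 1223, 17]);
translate([1700, 0, 377]) cube([80, 1223, 17]);


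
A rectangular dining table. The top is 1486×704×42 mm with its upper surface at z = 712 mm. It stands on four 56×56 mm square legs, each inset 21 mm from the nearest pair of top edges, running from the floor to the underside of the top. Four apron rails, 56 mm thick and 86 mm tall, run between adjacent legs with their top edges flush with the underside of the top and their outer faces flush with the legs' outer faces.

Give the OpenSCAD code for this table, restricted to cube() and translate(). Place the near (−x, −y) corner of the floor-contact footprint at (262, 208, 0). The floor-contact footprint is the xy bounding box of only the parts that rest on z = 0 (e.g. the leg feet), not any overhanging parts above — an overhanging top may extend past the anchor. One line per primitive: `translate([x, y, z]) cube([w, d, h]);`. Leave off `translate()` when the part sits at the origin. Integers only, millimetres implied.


// leg_h = 712 - 42 = 670
// apron z = 670 - 86 = 584
translate([241, 187, 670]) cube([1486, 704, 42]);
translate([262, 208, 0]) cube([56, 56, 670]);
translate([1650, 208, 0]) cube([56, 56, 670]);
translate([262, 814, 0]) cube([56, 56, 670]);
translate([1650, 814, 0]) cube([56, 56, 670]);
translate([318, 208, 584]) cube([1332, 56, 86]);
translate([318, 814, 584]) cube([1332, 56, 86]);
translate([262, 264, 584]) cube([56, 550, 86]);
translate([1650, 264, 584]) cube([56, 550, 86]);


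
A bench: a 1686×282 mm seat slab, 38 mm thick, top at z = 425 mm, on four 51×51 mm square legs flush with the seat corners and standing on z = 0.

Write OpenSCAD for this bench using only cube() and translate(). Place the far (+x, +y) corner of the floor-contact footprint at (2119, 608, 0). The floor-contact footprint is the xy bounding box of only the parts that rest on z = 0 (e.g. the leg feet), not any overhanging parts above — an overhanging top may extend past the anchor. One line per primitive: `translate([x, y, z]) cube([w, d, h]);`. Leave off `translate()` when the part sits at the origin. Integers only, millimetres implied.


// leg_h = 425 − 38 = 387
translate([433, 326, 387]) cube([1686, 282, 38]);
translate([433, 326, 0]) cube([51, 51, 387]);
translate([433, 557, 0]) cube([51, 51, 387]);
translate([2068, 326, 0]) cube([51, 51, 387]);
translate([2068, 557, 0]) cube([51, 51, 387]);


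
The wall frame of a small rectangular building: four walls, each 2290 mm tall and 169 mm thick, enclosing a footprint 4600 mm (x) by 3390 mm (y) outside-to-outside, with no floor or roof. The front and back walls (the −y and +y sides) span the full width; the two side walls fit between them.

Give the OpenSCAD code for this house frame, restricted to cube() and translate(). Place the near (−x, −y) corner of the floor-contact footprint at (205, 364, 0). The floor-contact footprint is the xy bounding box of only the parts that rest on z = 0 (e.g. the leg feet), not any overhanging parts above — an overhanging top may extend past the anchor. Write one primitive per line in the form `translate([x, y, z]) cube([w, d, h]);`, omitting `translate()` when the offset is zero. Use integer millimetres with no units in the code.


translate([205, 364, 0]) cube([4600, 169, 2290]);
translate([205, 3585, 0]) cube([4600, 169, 2290]);
translate([205, 533, 0]) cube([169, 3052, 2290]);
translate([4636, 533, 0]) cube([169, 3052, 2290]);


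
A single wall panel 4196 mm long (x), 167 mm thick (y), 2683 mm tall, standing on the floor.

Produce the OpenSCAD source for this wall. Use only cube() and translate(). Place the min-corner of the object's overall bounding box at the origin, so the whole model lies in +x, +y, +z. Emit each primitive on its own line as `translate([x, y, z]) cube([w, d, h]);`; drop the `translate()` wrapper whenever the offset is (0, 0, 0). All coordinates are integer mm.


cube([4196, 167, 2683]);


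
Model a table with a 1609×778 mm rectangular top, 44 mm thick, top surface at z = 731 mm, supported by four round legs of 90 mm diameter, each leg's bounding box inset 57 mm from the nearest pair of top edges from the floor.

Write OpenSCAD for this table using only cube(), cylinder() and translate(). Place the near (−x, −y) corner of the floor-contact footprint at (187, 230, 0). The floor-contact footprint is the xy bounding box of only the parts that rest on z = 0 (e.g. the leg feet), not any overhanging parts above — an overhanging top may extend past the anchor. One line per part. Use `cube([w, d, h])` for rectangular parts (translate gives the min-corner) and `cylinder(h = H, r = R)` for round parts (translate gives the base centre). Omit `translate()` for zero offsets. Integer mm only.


translate([130, 173, 687]) cube([1609, 778, 44]);
translate([232, 275, 0]) cylinder(h = 687, r = 45);
translate([1637, 275, 0]) cylinder(h = 687, r = 45);
translate([232, 849, 0]) cylinder(h = 687, r = 45);
translate([1637, 849, 0]) cylinder(h = 687, r = 45);


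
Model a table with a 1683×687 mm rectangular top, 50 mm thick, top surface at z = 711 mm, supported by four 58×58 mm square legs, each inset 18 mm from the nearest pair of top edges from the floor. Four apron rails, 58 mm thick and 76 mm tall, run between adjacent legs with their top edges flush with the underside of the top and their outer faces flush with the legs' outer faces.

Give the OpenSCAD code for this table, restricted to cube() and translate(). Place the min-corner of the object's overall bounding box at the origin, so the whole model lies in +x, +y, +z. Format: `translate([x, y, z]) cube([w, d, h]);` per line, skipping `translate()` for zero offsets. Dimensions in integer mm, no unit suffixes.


translate([0, 0, 661]) cube([1683, 687, 50]);
translate([18, 18, 0]) cube([58, 58, 661]);
translate([1607, 18, 0]) cube([58, 58, 661]);
translate([18, 611, 0]) cube([58, 58, 661]);
translate([1607, 611, 0]) cube([58, 58, 661]);
translate([76, 18, 585]) cube([1531, 58, 76]);
translate([76, 611, 585]) cube([1531, 58, 76]);
translate([18, 76, 585]) cube([58, 535, 76]);
translate([1607, 76, 585]) cube([58, 535, 76]);


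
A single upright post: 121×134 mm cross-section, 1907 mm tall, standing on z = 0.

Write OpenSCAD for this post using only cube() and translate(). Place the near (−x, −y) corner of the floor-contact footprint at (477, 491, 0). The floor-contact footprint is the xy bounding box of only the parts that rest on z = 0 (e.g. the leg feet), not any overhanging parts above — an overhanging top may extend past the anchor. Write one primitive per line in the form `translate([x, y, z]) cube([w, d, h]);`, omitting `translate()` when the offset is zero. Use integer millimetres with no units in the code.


translate([477, 491, 0]) cube([121, 134, 1907]);


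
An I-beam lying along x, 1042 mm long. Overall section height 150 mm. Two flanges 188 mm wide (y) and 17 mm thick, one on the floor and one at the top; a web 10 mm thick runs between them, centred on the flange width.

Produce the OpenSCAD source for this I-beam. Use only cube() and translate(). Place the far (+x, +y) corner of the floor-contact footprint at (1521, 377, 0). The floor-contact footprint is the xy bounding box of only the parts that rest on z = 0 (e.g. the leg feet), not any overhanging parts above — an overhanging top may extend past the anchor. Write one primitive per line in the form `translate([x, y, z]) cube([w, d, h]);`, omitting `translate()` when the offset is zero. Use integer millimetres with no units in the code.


translate([479, 189, 0]) cube([1042, 188, 17]);
translate([479, 278, 17]) cube([1042, 10, 116]);
translate([479, 189, 133]) cube([1042, 188, 17]);


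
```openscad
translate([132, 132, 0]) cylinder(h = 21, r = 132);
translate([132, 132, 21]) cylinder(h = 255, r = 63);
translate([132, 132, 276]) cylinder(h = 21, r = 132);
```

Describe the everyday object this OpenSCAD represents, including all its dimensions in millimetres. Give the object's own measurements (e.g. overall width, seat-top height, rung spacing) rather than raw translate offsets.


A spool: two coaxial disc flanges of radius 132 mm and thickness 21 mm, joined by a core cylinder of radius 63 mm and height 255 mm. The lower flange rests on z = 0 and the three cylinders share a vertical axis.


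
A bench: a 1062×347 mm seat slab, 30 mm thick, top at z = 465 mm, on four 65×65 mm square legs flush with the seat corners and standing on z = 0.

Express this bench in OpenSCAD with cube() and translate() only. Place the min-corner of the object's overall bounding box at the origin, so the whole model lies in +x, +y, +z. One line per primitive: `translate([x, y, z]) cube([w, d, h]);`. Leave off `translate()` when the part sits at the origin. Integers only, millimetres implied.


// leg_h = 465 − 30 = 435
translate([0, 0, 435]) cube([1062, 347, 30]);
cube([65, 65, 435]);
translate([0, 282, 0]) cube([65, 65, 435]);
translate([997, 0, 0]) cube([65, 65, 435]);
translate([997, 282, 0]) cube([65, 65, 435]);


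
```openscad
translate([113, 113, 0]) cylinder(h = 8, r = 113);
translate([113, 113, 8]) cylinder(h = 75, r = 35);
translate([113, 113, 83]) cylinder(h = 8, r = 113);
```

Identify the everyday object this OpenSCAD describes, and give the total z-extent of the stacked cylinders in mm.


A spool. The overall height is 91 mm.

Three coaxial cylinders, large–small–large — a spool. Two 8 mm flanges and a 75 mm core give 8 + 75 + 8 = 91 mm.


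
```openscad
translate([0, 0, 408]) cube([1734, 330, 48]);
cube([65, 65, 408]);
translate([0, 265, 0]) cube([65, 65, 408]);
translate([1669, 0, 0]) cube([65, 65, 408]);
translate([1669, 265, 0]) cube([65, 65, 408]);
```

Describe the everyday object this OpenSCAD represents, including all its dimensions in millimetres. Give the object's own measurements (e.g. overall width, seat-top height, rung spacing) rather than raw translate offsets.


A bench: a 1734×330 mm seat slab, 48 mm thick, top at z = 456 mm, on four 65×65 mm square legs flush with the seat corners and standing on z = 0.


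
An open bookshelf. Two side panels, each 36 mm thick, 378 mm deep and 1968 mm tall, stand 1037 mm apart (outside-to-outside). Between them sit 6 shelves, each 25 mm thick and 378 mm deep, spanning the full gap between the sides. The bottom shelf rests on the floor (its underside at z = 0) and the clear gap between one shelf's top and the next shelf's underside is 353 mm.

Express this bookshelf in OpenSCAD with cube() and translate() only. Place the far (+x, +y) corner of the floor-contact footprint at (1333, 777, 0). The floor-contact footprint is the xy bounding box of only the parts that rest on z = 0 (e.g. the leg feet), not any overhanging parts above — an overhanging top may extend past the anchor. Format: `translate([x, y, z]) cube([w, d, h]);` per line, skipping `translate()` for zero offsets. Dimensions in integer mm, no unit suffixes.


translate([296, 399, 0]) cube([36, 378, 1968]);
translate([1297, 399, 0]) cube([36, 378, 1968]);
translate([332, 399, 0]) cube([965, 378, 25]);
translate([332, 399, 378]) cube([965, 378, 25]);
translate([332, 399, 756]) cube([965, 378, 25]);
translate([332, 399, 1134]) cube([965, 378, 25]);
translate([332, 399, 1512]) cube([965, 378, 25]);
translate([332, 399, 1890]) cube([965, 378, 25]);


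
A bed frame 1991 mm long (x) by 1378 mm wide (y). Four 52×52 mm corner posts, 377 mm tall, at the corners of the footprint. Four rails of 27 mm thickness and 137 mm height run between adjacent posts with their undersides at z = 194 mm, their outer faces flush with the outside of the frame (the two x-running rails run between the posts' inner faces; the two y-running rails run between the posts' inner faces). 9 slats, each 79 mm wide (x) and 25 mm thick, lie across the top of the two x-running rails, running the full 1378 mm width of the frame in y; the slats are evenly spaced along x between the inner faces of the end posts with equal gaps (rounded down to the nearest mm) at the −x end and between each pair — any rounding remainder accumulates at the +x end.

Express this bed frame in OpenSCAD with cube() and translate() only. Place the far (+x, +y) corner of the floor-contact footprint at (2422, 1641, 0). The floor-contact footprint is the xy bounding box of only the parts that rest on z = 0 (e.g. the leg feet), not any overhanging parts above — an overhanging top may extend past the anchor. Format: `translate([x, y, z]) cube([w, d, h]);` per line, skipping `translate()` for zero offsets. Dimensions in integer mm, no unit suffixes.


translate([431, 263, 0]) cube([52, 52, 377]);
translate([431, 1589, 0]) cube([52, 52, 377]);
translate([2370, 263, 0]) cube([52, 52, 377]);
translate([2370, 1589, 0]) cube([52, 52, 377]);
translate([483, 263, 194]) cube([1887, 27, 137]);
translate([483, 1614, 194]) cube([1887, 27, 137]);
translate([431, 315, 194]) cube([27, 1274, 137]);
translate([2395, 315, 194]) cube([27, 1274, 137]);
translate([600, 263, 331]) cube([79, 1378, 25]);
translate([796, 263, 331]) cube([79, 1378, 25]);
translate([992, 263, 331]) cube([79, 1378, 25]);
translate([1188, 263, 331]) cube([79, 1378, 25]);
translate([1384, 263, 331]) cube([79, 1378, 25]);
translate([1580, 263, 331]) cube([79, 1378, 25]);
translate([1776, 263, 331]) cube([79, 1378, 25]);
translate([1972, 263, 331]) cube([79, 1378, 25]);
translate([2168, 263, 331]) cube([79, 1378, 25]);


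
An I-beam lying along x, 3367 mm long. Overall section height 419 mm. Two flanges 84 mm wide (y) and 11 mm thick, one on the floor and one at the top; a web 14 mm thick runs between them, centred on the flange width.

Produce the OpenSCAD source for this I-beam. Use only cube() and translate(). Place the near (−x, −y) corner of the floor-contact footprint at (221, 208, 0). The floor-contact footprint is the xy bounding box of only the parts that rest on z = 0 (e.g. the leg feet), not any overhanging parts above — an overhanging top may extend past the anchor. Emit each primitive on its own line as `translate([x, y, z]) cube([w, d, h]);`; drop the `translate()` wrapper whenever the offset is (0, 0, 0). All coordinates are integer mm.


translate([221, 208, 0]) cube([3367, 84, 11]);
translate([221, 243, 11]) cube([3367, 14, 397]);
translate([221, 208, 408]) cube([3367, 84, 11]);


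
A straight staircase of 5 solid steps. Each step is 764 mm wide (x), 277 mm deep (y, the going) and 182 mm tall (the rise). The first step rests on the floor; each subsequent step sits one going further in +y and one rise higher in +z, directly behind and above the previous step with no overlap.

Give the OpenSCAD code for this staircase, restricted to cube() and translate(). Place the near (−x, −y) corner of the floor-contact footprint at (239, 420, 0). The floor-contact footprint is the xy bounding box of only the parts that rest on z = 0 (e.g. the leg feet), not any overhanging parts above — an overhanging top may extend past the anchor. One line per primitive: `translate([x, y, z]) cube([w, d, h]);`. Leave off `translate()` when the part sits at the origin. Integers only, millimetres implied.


translate([239, 420, 0]) cube([764, 277, 182]);
translate([239, 697, 182]) cube([764, 277, 182]);
translate([239, 974, 364]) cube([764, 277, 182]);
translate([239, 1251, 546]) cube([764, 277, 182]);
translate([239, 1528, 728]) cube([764, 277, 182]);


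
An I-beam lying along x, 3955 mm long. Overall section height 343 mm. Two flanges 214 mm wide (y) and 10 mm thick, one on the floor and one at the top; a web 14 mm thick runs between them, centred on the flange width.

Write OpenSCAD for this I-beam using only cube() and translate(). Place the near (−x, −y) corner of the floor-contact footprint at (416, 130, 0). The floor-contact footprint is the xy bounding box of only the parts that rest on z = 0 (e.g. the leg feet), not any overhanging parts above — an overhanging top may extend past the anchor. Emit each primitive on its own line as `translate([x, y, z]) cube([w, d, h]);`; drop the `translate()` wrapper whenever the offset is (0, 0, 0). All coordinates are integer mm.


translate([416, 130, 0]) cube([3955, 214, 10]);
translate([416, 230, 10]) cube([3955, 14, 323]);
translate([416, 130, 333]) cube([3955, 214, 10]);


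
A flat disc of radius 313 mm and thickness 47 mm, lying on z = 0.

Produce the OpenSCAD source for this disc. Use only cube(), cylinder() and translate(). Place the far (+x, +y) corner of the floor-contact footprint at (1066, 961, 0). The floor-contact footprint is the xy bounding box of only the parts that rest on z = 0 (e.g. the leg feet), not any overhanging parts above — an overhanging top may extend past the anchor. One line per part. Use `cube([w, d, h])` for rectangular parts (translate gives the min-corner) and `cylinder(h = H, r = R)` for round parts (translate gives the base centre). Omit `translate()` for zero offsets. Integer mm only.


translate([753, 648, 0]) cylinder(h = 47, r = 313);


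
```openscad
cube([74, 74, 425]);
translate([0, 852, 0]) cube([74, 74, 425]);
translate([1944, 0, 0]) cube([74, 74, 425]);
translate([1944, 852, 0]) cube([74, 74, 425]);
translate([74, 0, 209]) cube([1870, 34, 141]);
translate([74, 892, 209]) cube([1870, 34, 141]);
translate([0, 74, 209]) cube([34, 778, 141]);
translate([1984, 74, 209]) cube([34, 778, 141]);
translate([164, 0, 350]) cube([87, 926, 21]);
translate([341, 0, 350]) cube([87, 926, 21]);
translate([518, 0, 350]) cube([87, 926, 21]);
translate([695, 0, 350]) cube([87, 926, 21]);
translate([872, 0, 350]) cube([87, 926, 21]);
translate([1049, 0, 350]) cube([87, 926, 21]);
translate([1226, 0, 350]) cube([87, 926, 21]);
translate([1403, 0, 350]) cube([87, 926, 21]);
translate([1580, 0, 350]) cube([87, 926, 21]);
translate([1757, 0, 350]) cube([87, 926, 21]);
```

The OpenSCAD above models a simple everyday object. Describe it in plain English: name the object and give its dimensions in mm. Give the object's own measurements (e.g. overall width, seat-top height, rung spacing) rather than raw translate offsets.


A bed frame 2018 mm long (x) by 926 mm wide (y). Four 74×74 mm corner posts, 425 mm tall, at the corners of the footprint. Four rails of 34 mm thickness and 141 mm height run between adjacent posts with their undersides at z = 209 mm, their outer faces flush with the outside of the frame (the two x-running rails run between the posts' inner faces; the two y-running rails run between the posts' inner faces). 10 slats, each 87 mm wide (x) and 21 mm thick, lie across the top of the two x-running rails, running the full 926 mm width of the frame in y; along x they sit between the end posts with a 90 mm gap after the −x posts and between neighbouring slats, leaving 100 mm before the +x posts.


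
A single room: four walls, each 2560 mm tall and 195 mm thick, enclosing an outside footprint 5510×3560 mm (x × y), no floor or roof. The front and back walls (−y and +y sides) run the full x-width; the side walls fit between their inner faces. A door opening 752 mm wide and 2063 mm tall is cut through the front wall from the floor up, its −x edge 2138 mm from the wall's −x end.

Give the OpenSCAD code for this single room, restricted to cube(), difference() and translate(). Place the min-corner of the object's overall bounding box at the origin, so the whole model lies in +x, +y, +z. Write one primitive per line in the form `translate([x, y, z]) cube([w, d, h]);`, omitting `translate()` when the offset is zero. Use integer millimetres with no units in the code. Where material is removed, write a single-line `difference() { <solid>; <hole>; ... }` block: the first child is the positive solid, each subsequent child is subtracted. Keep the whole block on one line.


difference() { cube([5510, 195, 2560]); translate([2138, 0, 0]) cube([752, 195, 2063]); }
translate([0, 3365, 0]) cube([5510, 195, 2560]);
translate([0, 195, 0]) cube([195, 3170, 2560]);
translate([5315, 195, 0]) cube([195, 3170, 2560]);


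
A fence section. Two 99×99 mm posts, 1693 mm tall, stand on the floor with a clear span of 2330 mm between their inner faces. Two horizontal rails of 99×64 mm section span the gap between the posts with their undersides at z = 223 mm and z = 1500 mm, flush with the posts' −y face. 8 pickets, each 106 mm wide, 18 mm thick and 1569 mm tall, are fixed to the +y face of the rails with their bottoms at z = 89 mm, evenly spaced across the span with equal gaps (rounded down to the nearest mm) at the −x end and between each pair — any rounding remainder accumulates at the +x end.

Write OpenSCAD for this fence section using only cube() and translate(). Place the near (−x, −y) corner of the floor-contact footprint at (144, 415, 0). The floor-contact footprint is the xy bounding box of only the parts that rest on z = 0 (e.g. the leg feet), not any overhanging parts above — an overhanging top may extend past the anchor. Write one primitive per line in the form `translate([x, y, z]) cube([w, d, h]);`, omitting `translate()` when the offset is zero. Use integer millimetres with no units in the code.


translate([144, 415, 0]) cube([99, 99, 1693]);
translate([2573, 415, 0]) cube([99, 99, 1693]);
translate([243, 415, 223]) cube([2330, 99, 64]);
translate([243, 415, 1500]) cube([2330, 99, 64]);
translate([407, 514, 89]) cube([106, 18, 1569]);
translate([677, 514, 89]) cube([106, 18, 1569]);
translate([947, 514, 89]) cube([106, 18, 1569]);
translate([1217, 514, 89]) cube([106, 18, 1569]);
translate([1487, 514, 89]) cube([106, 18, 1569]);
translate([1757, 514, 89]) cube([106, 18, 1569]);
translate([2027, 514, 89]) cube([106, 18, 1569]);
translate([2297, 514, 89]) cube([106, 18, 1569]);
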